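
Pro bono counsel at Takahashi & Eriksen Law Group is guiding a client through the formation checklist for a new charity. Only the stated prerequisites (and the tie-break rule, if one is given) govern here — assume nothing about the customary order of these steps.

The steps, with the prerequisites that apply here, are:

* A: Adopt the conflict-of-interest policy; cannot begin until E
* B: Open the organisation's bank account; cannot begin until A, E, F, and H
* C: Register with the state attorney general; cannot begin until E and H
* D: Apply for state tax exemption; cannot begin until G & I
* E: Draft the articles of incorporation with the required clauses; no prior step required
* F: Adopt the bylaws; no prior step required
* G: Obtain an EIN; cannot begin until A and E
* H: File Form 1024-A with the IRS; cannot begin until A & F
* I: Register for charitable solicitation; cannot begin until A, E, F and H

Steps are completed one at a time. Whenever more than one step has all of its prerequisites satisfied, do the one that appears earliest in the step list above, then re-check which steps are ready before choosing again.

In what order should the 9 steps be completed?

E A F G H B C I D

E and F have no prerequisites; E is listed earlier, so E is first.
Now A and F have their prerequisites met. A is listed earlier, so A next.
Ready: F and G. F is listed earlier → F.
H now also ready, so the ready set is {G, H}; G is listed earlier → G.
H is the only step now ready → H.
Ready: B, C and I. B is listed earlier → B.
C and I are both available; C is listed earlier → C.
I needed A, E, F and H, now all done → I.
D is the only step now ready → D.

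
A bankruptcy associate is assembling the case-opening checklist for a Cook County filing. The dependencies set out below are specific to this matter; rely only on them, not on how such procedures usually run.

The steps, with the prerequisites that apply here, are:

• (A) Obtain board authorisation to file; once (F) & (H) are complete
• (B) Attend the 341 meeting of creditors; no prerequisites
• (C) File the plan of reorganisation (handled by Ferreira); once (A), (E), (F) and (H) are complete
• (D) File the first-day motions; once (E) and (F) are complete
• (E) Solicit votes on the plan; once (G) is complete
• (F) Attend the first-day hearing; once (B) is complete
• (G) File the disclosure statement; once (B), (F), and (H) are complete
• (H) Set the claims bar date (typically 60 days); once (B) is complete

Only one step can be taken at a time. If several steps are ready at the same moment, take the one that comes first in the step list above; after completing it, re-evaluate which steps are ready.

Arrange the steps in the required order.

(B) (F) (H) (A) (G) (E) (C) (D)

(B) has no prerequisites → (B) first.
Ready: (F) and (H). (F) is listed earlier → (F).
(H) needed (B), now all done → (H).
Ready: (A) and (G). (A) is listed earlier → (A).
That leaves (G) as the only ready step → (G).
(E) is the only step now ready → (E).
(C) and (D) are both available; (C) is listed earlier → (C).
(D) needed (E) and (F), now all done → (D).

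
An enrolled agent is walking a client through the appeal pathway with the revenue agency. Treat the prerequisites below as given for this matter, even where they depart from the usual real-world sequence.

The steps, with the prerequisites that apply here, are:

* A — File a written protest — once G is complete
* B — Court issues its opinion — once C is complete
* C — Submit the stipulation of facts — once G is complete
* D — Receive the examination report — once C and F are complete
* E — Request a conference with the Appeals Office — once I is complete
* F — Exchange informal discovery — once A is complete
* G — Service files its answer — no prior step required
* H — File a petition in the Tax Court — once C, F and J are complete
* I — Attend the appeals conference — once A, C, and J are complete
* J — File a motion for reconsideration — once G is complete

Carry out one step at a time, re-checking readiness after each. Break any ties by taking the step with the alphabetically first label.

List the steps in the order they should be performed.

G, A, C, B, F, D, J, H, I, E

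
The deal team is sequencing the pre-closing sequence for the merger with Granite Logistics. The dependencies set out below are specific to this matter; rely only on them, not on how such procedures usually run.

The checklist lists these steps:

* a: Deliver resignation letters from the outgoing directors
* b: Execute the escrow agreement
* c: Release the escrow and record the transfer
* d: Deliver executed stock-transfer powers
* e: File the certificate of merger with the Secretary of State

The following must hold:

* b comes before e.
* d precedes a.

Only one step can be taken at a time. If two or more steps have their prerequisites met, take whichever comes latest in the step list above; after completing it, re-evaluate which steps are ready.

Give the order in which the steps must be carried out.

d, c, b, e, a

Nothing is required for d, c and b. d is listed later → d first.
Now c, b and a have their prerequisites met. c is listed later, so c next.
Ready: b and a. b is listed later → b.
e now also ready, so the ready set is {e, a}; e is listed later → e.
That leaves a as the only ready step → a.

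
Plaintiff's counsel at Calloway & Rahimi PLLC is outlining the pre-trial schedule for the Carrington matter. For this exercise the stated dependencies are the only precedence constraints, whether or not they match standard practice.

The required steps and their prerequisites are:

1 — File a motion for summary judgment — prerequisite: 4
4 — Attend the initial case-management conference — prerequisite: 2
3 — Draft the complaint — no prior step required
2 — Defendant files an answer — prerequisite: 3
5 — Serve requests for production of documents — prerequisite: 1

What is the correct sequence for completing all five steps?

3 is the only step with nothing outstanding, so it goes first.
2 is the only step now ready → 2.
Next only 4 has its prerequisites met → 4.
Next only 1 has its prerequisites met → 1.
5 needed 1, now all done → 5.

3 2 4 1 5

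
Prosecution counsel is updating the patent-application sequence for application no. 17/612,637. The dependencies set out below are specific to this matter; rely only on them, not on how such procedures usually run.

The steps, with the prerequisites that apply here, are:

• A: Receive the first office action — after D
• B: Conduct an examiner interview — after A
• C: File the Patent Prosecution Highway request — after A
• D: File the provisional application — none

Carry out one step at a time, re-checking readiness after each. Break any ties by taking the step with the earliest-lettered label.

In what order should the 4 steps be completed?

Only D has no prerequisites, so it is first.
Next only A has its prerequisites met → A.
Now B and C have their prerequisites met. B has the earlier label, so B next.
Next only C has its prerequisites met → C.

D, A, B, C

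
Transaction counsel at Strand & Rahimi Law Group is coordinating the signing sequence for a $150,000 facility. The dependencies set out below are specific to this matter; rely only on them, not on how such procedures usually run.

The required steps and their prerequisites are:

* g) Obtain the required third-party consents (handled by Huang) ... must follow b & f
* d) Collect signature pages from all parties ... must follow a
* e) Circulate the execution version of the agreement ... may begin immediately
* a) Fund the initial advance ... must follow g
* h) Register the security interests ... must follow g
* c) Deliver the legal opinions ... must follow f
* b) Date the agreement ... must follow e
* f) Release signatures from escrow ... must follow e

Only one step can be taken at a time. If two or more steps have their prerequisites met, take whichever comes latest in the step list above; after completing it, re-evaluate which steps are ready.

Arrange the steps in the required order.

e, f, b, c, g, h, a, d

e is the only step with nothing outstanding, so it goes first.
Ready: f and b. f is listed later → f.
c now also ready, so the ready set is {b, c}; b is listed later → b.
g now also ready, so the ready set is {c, g}; c is listed later → c.
g needed f and b, now all done → g.
h and a are both available; h is listed later → h.
Next only a has its prerequisites met → a.
d is the only step now ready → d.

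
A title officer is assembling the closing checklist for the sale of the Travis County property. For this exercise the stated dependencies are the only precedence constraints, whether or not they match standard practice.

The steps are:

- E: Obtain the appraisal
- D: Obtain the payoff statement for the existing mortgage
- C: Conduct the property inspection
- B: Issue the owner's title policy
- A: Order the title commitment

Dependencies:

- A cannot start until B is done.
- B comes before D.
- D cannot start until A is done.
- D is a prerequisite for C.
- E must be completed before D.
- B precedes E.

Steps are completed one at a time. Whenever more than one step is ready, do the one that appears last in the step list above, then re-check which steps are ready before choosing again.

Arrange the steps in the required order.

B, A, E, D, C

B is the only step with nothing outstanding, so it goes first.
A and E are both available; A is listed later → A.
Next only E has its prerequisites met → E.
D is the only step now ready → D.
Next only C has its prerequisites met → C.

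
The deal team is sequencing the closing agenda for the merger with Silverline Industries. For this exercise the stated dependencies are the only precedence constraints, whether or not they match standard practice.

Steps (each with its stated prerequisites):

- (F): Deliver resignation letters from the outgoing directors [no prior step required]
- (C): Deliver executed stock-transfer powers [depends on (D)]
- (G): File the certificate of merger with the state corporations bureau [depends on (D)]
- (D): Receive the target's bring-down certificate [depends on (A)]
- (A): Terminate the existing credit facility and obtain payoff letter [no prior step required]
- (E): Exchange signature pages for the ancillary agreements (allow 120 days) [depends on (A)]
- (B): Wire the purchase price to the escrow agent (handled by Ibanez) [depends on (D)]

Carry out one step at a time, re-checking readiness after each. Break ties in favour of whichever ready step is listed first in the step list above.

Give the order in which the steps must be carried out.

(F) (A) (D) (C) (G) (E) (B)

(F) and (A) have no prerequisites; (F) is listed earlier, so (F) is first.
(A) is the only step now ready → (A).
Ready: (D) and (E). (D) is listed earlier → (D).
(C), (G) and (B) now also ready, so the ready set is {(C), (G), (E), (B)}; (C) is listed earlier → (C).
(G), (E) and (B) are all available; (G) is listed earlier → (G).
Ready: (E) and (B). (E) is listed earlier → (E).
Next only (B) has its prerequisites met → (B).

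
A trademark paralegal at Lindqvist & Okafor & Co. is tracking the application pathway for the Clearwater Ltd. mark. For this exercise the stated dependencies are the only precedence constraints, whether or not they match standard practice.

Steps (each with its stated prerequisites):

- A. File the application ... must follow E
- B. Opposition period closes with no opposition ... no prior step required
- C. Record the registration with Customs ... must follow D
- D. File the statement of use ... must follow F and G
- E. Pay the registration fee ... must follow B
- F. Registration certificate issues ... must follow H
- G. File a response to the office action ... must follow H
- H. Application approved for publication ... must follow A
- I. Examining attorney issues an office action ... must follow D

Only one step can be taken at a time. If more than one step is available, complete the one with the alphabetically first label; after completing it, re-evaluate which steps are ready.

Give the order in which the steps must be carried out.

B has no prerequisites → B first.
That leaves E as the only ready step → E.
Next only A has its prerequisites met → A.
That leaves H as the only ready step → H.
Now F and G have their prerequisites met. F has the earlier label, so F next.
G needed H, now all done → G.
Next only D has its prerequisites met → D.
Ready: C and I. C has the earlier label → C.
I needed D, now all done → I.

B, E, A, H, F, G, D, C, I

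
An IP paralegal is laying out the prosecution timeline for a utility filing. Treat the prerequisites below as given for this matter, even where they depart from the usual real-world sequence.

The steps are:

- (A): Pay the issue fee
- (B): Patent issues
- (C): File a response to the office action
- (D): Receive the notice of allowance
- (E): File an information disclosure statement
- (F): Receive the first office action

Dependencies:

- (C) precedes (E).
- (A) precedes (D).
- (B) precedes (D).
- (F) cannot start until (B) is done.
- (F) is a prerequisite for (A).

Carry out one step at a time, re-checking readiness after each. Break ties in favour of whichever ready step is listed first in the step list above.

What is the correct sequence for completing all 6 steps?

(B), (C), (E), (F), (A), (D)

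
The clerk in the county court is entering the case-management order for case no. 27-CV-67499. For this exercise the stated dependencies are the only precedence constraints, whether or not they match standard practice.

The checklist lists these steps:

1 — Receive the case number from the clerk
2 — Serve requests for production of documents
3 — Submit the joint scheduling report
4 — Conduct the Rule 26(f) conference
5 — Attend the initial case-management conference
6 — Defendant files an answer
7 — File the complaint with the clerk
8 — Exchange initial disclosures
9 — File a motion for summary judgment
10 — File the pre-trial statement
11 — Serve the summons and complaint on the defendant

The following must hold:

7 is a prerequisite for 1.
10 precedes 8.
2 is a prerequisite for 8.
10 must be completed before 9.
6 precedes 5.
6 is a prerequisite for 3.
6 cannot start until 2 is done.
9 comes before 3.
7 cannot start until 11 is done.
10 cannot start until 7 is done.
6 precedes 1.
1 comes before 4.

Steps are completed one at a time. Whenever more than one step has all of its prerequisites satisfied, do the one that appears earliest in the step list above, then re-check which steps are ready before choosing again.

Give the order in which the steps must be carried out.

2, 6, 5, 11, 7, 1, 4, 10, 8, 9, 3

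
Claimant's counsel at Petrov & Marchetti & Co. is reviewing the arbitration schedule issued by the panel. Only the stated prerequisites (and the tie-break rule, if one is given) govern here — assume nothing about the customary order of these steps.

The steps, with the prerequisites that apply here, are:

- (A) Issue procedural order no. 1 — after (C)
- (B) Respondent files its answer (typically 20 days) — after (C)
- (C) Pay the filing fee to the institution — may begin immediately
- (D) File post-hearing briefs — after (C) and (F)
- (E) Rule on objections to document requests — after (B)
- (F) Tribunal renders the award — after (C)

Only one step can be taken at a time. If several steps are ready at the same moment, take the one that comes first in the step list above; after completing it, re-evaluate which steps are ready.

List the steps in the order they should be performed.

(C), (A), (B), (E), (F), (D)

(C) is the only step with nothing outstanding, so it goes first.
Now (A), (B) and (F) have their prerequisites met. (A) is listed earlier, so (A) next.
Now (B) and (F) have their prerequisites met. (B) is listed earlier, so (B) next.
(E) now also ready, so the ready set is {(E), (F)}; (E) is listed earlier → (E).
Next only (F) has its prerequisites met → (F).
(D) needed (C) and (F), now all done → (D).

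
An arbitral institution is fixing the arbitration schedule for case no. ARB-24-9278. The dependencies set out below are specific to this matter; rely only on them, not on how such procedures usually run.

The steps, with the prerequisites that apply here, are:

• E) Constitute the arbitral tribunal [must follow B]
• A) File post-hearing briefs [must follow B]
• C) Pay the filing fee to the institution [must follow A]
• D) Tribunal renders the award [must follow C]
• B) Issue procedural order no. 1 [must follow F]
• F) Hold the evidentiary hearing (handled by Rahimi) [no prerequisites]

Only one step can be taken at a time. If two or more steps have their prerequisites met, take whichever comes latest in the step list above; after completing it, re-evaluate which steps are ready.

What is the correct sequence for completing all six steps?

F, B, A, C, D, E

F is the only step with nothing outstanding, so it goes first.
B needed F, now all done → B.
Ready: A and E. A is listed later → A.
Ready: C and E. C is listed later → C.
Now D and E have their prerequisites met. D is listed later, so D next.
E is the only step now ready → E.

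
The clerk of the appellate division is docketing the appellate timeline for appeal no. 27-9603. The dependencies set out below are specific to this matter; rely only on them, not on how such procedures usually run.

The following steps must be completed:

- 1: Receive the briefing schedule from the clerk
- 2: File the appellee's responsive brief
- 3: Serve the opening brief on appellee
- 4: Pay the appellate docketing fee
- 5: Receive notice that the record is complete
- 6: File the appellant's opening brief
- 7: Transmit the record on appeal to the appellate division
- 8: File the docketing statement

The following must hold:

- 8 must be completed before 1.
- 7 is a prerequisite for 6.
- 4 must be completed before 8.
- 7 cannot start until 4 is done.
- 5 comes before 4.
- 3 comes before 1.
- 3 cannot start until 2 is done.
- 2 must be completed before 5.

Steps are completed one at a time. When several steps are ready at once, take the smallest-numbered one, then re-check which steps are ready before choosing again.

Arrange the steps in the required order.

2 3 5 4 7 6 8 1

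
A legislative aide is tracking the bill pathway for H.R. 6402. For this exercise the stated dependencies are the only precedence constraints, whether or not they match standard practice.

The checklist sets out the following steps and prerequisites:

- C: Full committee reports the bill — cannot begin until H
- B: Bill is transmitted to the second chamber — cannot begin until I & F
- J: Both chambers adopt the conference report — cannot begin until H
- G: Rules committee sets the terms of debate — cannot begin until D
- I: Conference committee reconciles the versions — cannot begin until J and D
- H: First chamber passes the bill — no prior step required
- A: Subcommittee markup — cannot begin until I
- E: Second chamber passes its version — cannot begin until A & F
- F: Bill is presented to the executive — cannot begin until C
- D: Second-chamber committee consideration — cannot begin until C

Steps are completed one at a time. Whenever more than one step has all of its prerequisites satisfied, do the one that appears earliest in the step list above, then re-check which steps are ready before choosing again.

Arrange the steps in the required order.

H → C → J → F → D → G → I → B → A → E

H has no prerequisites → H first.
Now C and J have their prerequisites met. C is listed earlier, so C next.
Ready: J, F and D. J is listed earlier → J.
F and D are both available; F is listed earlier → F.
D is the only step now ready → D.
Now G and I have their prerequisites met. G is listed earlier, so G next.
Next only I has its prerequisites met → I.
Now B and A have their prerequisites met. B is listed earlier, so B next.
A needed I, now all done → A.
E needed A and F, now all done → E.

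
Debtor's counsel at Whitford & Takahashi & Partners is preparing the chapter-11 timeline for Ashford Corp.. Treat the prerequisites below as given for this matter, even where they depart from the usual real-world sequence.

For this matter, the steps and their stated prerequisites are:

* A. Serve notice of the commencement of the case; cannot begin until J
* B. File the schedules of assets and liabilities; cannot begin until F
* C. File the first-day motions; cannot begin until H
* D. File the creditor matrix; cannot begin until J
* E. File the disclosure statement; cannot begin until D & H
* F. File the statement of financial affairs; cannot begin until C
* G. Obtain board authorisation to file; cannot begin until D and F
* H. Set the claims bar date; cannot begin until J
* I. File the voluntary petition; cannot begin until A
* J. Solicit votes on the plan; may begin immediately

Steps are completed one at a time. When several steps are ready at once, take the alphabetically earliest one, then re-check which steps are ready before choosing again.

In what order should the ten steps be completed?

J is the only step with nothing outstanding, so it goes first.
Ready: A, D and H. A has the earlier label → A.
I now also ready, so the ready set is {D, H, I}; D has the earlier label → D.
Now H and I have their prerequisites met. H has the earlier label, so H next.
C and E now also ready, so the ready set is {C, E, I}; C has the earlier label → C.
E, F and I are all available; E has the earlier label → E.
Now F and I have their prerequisites met. F has the earlier label, so F next.
B and G now also ready, so the ready set is {B, G, I}; B has the earlier label → B.
G and I are both available; G has the earlier label → G.
Next only I has its prerequisites met → I.

J, A, D, H, C, E, F, B, G, I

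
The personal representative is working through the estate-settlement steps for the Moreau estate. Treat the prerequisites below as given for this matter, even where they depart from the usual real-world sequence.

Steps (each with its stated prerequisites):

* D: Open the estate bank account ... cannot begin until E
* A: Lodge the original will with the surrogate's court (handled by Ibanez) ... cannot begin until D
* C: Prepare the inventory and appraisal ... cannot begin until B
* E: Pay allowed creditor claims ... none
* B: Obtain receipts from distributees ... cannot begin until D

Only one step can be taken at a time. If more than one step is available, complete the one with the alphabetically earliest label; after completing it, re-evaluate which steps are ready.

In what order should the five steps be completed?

E has no prerequisites → E first.
D needed E, now all done → D.
Ready: A and B. A has the earlier label → A.
B needed D, now all done → B.
C is the only step now ready → C.

E, D, A, B, C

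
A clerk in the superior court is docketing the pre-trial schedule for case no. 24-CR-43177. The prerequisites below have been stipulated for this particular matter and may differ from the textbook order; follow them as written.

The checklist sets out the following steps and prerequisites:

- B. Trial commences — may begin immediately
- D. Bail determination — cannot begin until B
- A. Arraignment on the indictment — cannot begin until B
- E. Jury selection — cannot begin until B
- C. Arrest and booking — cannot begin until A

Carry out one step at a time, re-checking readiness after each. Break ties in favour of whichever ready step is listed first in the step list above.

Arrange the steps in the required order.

B → D → A → E → C

Only B has no prerequisites, so it is first.
Ready: D, A and E. D is listed earlier → D.
A and E are both available; A is listed earlier → A.
Now E and C have their prerequisites met. E is listed earlier, so E next.
That leaves C as the only ready step → C.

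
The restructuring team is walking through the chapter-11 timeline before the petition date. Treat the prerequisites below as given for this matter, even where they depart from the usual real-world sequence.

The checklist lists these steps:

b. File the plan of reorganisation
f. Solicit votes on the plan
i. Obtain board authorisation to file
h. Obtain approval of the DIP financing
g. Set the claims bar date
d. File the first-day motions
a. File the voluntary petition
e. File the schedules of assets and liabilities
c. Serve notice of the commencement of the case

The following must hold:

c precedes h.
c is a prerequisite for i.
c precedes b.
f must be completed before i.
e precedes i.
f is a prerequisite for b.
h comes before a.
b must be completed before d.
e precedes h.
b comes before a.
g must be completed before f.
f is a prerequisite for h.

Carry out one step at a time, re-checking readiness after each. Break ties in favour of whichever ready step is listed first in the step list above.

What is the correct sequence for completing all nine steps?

g, e and c have no prerequisites; g is listed earlier, so g is first.
Now f, e and c have their prerequisites met. f is listed earlier, so f next.
Now e and c have their prerequisites met. e is listed earlier, so e next.
c is the only step now ready → c.
b, i and h are all available; b is listed earlier → b.
i, h and d are all available; i is listed earlier → i.
Ready: h and d. h is listed earlier → h.
Now d and a have their prerequisites met. d is listed earlier, so d next.
a is the only step now ready → a.

g → f → e → c → b → i → h → d → a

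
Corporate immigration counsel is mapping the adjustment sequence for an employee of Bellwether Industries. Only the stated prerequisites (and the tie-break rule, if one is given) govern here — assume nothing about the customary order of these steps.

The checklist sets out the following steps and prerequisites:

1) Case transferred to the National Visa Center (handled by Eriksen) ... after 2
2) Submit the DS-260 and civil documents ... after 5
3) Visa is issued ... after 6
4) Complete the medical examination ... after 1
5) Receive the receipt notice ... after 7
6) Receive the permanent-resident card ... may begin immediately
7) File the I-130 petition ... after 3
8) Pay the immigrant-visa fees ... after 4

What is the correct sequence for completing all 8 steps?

6 has no prerequisites → 6 first.
That leaves 3 as the only ready step → 3.
Next only 7 has its prerequisites met → 7.
That leaves 5 as the only ready step → 5.
2 needed 5, now all done → 2.
1 is the only step now ready → 1.
Next only 4 has its prerequisites met → 4.
8 needed 4, now all done → 8.

6 → 3 → 7 → 5 → 2 → 1 → 4 → 8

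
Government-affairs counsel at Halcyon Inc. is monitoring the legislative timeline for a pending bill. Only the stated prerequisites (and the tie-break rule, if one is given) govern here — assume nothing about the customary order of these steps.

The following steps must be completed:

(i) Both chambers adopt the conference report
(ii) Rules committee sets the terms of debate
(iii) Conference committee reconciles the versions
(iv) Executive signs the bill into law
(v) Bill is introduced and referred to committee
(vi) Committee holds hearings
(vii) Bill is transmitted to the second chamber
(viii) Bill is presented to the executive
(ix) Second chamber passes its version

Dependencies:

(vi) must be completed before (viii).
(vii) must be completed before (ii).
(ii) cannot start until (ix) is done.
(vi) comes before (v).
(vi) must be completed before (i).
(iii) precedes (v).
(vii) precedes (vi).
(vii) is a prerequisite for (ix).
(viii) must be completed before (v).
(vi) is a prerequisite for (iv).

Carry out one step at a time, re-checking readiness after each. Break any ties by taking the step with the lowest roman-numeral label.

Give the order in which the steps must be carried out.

Nothing is required for (iii) and (vii). (iii) has the earlier label → (iii) first.
(vii) is the only step now ready → (vii).
(vi) and (ix) are both available; (vi) has the earlier label → (vi).
Now (i), (iv), (viii) and (ix) have their prerequisites met. (i) has the earlier label, so (i) next.
(iv), (viii) and (ix) are all available; (iv) has the earlier label → (iv).
Now (viii) and (ix) have their prerequisites met. (viii) has the earlier label, so (viii) next.
(v) now also ready, so the ready set is {(v), (ix)}; (v) has the earlier label → (v).
Next only (ix) has its prerequisites met → (ix).
(ii) needed (vii) and (ix), now all done → (ii).

(iii), (vii), (vi), (i), (iv), (viii), (v), (ix), (ii)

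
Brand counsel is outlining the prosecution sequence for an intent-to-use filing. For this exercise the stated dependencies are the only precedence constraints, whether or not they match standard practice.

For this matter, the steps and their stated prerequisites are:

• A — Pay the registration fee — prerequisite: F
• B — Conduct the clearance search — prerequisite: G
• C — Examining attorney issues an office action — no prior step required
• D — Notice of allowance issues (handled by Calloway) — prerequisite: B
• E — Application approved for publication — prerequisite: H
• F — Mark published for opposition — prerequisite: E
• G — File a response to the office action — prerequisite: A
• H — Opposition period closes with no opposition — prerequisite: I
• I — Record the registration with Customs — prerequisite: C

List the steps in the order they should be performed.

C is the only step with nothing outstanding, so it goes first.
I needed C, now all done → I.
H needed I, now all done → H.
Next only E has its prerequisites met → E.
F is the only step now ready → F.
That leaves A as the only ready step → A.
G is the only step now ready → G.
B needed G, now all done → B.
Next only D has its prerequisites met → D.

C, I, H, E, F, A, G, B, D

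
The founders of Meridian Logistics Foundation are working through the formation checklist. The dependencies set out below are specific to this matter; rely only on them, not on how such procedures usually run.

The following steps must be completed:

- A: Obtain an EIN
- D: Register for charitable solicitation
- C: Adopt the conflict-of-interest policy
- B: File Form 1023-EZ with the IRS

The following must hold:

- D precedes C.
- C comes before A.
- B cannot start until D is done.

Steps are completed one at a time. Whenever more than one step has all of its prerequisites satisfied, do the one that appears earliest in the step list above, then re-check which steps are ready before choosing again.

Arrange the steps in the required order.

D, C, A, B

Only D has no prerequisites, so it is first.
Now C and B have their prerequisites met. C is listed earlier, so C next.
A now also ready, so the ready set is {A, B}; A is listed earlier → A.
B needed D, now all done → B.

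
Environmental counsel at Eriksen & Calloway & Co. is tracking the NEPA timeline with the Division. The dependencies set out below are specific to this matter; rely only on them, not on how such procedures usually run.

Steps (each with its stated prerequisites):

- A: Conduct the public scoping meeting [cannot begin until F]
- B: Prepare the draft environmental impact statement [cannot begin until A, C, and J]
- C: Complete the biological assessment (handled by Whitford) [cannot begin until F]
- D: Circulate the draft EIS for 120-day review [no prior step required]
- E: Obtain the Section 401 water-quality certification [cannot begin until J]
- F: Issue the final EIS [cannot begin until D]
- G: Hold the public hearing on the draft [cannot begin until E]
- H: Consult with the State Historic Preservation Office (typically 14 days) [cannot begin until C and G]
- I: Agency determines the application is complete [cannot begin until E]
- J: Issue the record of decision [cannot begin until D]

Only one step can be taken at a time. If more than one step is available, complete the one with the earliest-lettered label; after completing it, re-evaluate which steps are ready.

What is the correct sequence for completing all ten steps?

D, F, A, C, J, B, E, G, H, I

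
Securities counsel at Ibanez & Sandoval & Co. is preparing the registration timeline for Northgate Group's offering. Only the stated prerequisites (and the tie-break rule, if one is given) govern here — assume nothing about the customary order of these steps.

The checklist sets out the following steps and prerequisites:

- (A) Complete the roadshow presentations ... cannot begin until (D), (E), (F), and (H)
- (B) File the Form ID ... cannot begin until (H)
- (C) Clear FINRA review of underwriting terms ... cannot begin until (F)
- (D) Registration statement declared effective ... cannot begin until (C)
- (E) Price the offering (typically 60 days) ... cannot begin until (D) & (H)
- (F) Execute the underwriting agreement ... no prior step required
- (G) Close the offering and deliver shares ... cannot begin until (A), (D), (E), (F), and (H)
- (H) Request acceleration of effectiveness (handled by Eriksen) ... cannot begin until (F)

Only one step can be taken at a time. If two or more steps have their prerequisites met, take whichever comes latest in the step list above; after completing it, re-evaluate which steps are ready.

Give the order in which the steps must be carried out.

(F) → (H) → (C) → (D) → (E) → (B) → (A) → (G)

(F) has no prerequisites → (F) first.
Ready: (H) and (C). (H) is listed later → (H).
(B) now also ready, so the ready set is {(C), (B)}; (C) is listed later → (C).
Now (D) and (B) have their prerequisites met. (D) is listed later, so (D) next.
(E) now also ready, so the ready set is {(E), (B)}; (E) is listed later → (E).
(B) and (A) are both available; (B) is listed later → (B).
Next only (A) has its prerequisites met → (A).
Next only (G) has its prerequisites met → (G).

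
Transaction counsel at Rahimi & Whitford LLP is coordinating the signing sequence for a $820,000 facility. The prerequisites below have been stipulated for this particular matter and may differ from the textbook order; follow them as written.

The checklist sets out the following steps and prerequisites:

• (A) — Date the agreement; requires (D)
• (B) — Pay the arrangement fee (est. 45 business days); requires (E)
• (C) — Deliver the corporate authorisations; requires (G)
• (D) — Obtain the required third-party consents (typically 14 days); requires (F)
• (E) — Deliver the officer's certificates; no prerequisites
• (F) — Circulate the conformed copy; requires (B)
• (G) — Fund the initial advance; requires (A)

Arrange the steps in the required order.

(E) → (B) → (F) → (D) → (A) → (G) → (C)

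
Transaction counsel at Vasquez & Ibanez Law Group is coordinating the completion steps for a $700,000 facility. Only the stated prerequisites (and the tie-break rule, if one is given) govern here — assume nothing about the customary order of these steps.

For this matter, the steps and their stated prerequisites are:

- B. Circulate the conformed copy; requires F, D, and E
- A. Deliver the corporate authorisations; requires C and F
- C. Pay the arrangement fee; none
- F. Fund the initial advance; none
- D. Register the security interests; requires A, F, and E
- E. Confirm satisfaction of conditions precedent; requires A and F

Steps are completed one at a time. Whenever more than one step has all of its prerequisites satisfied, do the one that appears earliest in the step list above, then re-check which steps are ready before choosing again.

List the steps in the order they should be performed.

C, F, A, E, D, B

Nothing is required for C and F. C is listed earlier → C first.
Next only F has its prerequisites met → F.
A needed C and F, now all done → A.
Next only E has its prerequisites met → E.
That leaves D as the only ready step → D.
Next only B has its prerequisites met → B.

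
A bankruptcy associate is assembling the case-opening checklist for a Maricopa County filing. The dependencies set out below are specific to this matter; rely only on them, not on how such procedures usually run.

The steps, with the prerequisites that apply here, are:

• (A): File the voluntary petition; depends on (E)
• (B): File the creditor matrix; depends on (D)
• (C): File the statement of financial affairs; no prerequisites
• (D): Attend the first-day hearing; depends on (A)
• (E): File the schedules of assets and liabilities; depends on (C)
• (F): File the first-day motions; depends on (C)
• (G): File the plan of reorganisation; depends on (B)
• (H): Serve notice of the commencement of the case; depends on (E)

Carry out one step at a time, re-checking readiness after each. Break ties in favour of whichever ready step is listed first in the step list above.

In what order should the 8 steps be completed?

(C) → (E) → (A) → (D) → (B) → (F) → (G) → (H)

(C) is the only step with nothing outstanding, so it goes first.
(E) and (F) are both available; (E) is listed earlier → (E).
Now (A), (F) and (H) have their prerequisites met. (A) is listed earlier, so (A) next.
Ready: (D), (F) and (H). (D) is listed earlier → (D).
Now (B), (F) and (H) have their prerequisites met. (B) is listed earlier, so (B) next.
Now (F), (G) and (H) have their prerequisites met. (F) is listed earlier, so (F) next.
Now (G) and (H) have their prerequisites met. (G) is listed earlier, so (G) next.
(H) needed (E), now all done → (H).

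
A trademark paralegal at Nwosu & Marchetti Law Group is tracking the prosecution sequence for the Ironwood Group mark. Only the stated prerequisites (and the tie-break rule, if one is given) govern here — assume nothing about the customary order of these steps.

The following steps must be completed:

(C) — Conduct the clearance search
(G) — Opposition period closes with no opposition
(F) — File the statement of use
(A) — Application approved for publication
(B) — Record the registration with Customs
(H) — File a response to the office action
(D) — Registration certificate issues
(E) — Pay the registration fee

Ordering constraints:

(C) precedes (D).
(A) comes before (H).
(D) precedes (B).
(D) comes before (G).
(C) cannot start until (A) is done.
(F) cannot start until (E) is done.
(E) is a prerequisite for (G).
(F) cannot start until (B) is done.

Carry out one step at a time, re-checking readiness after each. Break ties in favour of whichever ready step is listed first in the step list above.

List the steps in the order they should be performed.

(A) and (E) have no prerequisites; (A) is listed earlier, so (A) is first.
(C) and (H) now also ready, so the ready set is {(C), (H), (E)}; (C) is listed earlier → (C).
(D) now also ready, so the ready set is {(H), (D), (E)}; (H) is listed earlier → (H).
Now (D) and (E) have their prerequisites met. (D) is listed earlier, so (D) next.
(B) now also ready, so the ready set is {(B), (E)}; (B) is listed earlier → (B).
That leaves (E) as the only ready step → (E).
(G) and (F) are both available; (G) is listed earlier → (G).
(F) needed (B) and (E), now all done → (F).

(A), (C), (H), (D), (B), (E), (G), (F)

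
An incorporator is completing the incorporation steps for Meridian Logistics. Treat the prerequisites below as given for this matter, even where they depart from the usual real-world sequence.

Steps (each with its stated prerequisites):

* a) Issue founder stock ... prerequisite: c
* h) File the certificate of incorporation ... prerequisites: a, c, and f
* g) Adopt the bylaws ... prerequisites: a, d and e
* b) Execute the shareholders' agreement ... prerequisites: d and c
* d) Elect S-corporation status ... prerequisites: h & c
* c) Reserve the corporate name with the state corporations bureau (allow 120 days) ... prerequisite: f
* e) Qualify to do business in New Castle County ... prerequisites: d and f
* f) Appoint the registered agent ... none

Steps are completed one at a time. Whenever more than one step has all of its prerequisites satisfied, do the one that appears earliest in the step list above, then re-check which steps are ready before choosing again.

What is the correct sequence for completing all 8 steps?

f → c → a → h → d → b → e → g

f is the only step with nothing outstanding, so it goes first.
That leaves c as the only ready step → c.
a needed c, now all done → a.
That leaves h as the only ready step → h.
That leaves d as the only ready step → d.
Now b and e have their prerequisites met. b is listed earlier, so b next.
e is the only step now ready → e.
Next only g has its prerequisites met → g.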